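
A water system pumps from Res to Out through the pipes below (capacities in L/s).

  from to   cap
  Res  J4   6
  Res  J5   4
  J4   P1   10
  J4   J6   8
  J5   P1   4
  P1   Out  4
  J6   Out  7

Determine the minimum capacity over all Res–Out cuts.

Augment Res→J4→P1→Out: bottleneck 4, flow now 4.
Augment Res→J4→J6→Out: bottleneck 2, flow now 6.
Augment Res→J5→P1→J4→J6→Out: bottleneck 4, flow now 10. (uses reverse residual edge)
No augmenting path remains; maximum flow = 10.
By max-flow min-cut, the minimum cut capacity equals the max flow.
In the residual graph, reachable from Res: {Res}.
Min-cut edges: Res→J4 (6), Res→J5 (4); capacity 6 + 4 = 10.

10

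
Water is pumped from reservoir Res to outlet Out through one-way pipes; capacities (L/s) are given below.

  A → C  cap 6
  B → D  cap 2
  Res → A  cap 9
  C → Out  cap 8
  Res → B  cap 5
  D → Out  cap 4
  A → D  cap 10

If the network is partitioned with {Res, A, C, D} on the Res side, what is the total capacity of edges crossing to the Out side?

17

Edges leaving {Res, A, C, D}: Res→B (5), C→Out (8), D→Out (4).
Cut capacity = 5 + 8 + 4 = 17.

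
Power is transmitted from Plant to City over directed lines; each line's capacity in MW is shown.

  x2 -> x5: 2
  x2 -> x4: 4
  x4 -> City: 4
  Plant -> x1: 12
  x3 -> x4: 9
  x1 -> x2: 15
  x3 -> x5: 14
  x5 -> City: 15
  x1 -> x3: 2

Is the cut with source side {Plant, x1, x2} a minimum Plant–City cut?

Yes — it is a minimum cut (capacity 8).

Given cut capacity: 2 + 4 + 2 = 8.
Augment Plant→x1→x2→x4→City: bottleneck 4, flow now 4.
Augment Plant→x1→x2→x5→City: bottleneck 2, flow now 6.
Augment Plant→x1→x3→x5→City: bottleneck 2, flow now 8.
No augmenting path remains; maximum flow = 8.
Cut capacity 8 equals the max flow, so it is a minimum cut.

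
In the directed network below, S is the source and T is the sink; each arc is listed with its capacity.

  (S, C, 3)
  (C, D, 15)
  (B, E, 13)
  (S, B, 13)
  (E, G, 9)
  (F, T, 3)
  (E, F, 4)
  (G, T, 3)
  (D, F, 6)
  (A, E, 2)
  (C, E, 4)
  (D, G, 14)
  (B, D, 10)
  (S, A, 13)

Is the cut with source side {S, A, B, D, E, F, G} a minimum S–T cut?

No — its capacity is 9, but the minimum cut has capacity 6.

Given cut capacity: 3 + 3 + 3 = 9.
Augment S→A→E→F→T: bottleneck 2, flow now 2.
Augment S→B→D→F→T: bottleneck 1, flow now 3.
Augment S→B→D→G→T: bottleneck 3, flow now 6.
No augmenting path remains; maximum flow = 6.
In the residual graph, reachable from S: {S, A, B, C, D, E, F, G}.
Min-cut edges: F→T (3), G→T (3); capacity 3 + 3 = 6.
Cut capacity 9 exceeds the max flow 6, so it is not minimum.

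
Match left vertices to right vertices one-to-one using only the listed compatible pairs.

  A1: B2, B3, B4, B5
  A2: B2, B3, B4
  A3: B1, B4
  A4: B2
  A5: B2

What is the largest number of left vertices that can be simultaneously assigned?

4

Unit-capacity flow: source→left, listed edges, right→sink; max matching = max flow.
Augmenting path A1→B2 (+1); matched 1.
Augmenting path A2→B3 (+1); matched 2.
Augmenting path A3→B1 (+1); matched 3.
Augmenting path A4→B2→A1→B4 (+1); matched 4.
No augmenting path remains; maximum matching = 4.
König certificate: {A1, A2, A3, B2} is a vertex cover of size 4 (every listed pair touches it), so no matching can be larger.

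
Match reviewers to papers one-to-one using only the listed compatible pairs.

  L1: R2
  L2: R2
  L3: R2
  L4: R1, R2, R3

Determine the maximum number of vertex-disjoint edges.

2

Unit-capacity flow: source→left, listed edges, right→sink; max matching = max flow.
Augmenting path L1→R2 (+1); matched 1.
Augmenting path L4→R1 (+1); matched 2.
No augmenting path remains; maximum matching = 2.
König certificate: {L4, R2} is a vertex cover of size 2 (every listed pair touches it), so no matching can be larger.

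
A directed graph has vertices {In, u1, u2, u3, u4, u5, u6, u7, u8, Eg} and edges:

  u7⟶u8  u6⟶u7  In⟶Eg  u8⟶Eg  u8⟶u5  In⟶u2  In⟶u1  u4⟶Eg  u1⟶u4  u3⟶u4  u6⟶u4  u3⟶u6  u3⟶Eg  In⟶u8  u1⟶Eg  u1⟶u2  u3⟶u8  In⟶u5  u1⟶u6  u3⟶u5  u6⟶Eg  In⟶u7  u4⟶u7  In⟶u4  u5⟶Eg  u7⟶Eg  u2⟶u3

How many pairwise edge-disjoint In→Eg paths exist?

Assign every edge capacity 1; by Menger, the answer equals the max flow.
Path In→Eg (+1); total 1.
Path In→u1→Eg (+1); total 2.
Path In→u4→Eg (+1); total 3.
Path In→u5→Eg (+1); total 4.
Path In→u7→Eg (+1); total 5.
Path In→u8→Eg (+1); total 6.
Path In→u2→u3→Eg (+1); total 7.
No residual In→Eg path; max flow = 7.
Certifying cut of size 7: {In→Eg, In→u1, In→u2, In→u4, In→u5, In→u7, In→u8}.

7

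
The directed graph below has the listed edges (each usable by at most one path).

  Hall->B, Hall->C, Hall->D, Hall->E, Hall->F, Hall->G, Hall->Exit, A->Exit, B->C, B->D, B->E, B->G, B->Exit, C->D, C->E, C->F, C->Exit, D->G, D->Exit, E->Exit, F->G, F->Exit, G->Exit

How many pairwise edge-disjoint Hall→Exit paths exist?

Assign every edge capacity 1; by Menger, the answer equals the max flow.
Path Hall→Exit (+1); total 1.
Path Hall→B→Exit (+1); total 2.
Path Hall→C→Exit (+1); total 3.
Path Hall→D→Exit (+1); total 4.
Path Hall→E→Exit (+1); total 5.
Path Hall→F→Exit (+1); total 6.
Path Hall→G→Exit (+1); total 7.
No residual Hall→Exit path; max flow = 7.
Certifying cut of size 7: {Hall→B, Hall→C, Hall→D, Hall→E, Hall→Exit, Hall→F, Hall→G}.

7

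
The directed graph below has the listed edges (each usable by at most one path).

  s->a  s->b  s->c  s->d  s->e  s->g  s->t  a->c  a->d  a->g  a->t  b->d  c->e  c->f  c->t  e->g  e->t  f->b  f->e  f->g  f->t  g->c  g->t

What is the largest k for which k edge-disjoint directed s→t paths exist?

Assign every edge capacity 1; by Menger, the answer equals the max flow.
Path s→t (+1); total 1.
Path s→a→t (+1); total 2.
Path s→c→t (+1); total 3.
Path s→e→t (+1); total 4.
Path s→g→t (+1); total 5.
No residual s→t path; max flow = 5.
Certifying cut of size 5: {s→a, s→c, s→e, s→g, s→t}.

5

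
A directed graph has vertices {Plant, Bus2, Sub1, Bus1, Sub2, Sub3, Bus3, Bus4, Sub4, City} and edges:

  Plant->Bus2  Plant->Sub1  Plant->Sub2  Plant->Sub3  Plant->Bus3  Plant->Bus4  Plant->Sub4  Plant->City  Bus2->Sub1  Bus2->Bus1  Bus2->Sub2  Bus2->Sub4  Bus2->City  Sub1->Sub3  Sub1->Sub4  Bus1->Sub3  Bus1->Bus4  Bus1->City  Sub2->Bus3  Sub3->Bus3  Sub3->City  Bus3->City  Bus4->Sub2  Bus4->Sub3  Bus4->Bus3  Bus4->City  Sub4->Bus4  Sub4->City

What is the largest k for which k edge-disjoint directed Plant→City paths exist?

6

Assign every edge capacity 1; by Menger, the answer equals the max flow.
Path Plant→City (+1); total 1.
Path Plant→Bus2→City (+1); total 2.
Path Plant→Sub3→City (+1); total 3.
Path Plant→Bus3→City (+1); total 4.
Path Plant→Bus4→City (+1); total 5.
Path Plant→Sub4→City (+1); total 6.
No residual Plant→City path; max flow = 6.
Certifying cut of size 6: {Bus3→City, Bus4→City, Plant→Bus2, Plant→City, Sub3→City, Sub4→City}.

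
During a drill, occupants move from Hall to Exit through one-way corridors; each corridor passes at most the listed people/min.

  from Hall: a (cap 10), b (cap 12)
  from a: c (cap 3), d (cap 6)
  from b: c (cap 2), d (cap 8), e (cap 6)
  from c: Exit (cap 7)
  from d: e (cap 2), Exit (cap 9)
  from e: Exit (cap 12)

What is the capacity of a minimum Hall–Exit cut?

Augment Hall→a→c→Exit: bottleneck 3, flow now 3.
Augment Hall→a→d→Exit: bottleneck 6, flow now 9.
Augment Hall→b→c→Exit: bottleneck 2, flow now 11.
Augment Hall→b→d→Exit: bottleneck 3, flow now 14.
Augment Hall→b→e→Exit: bottleneck 6, flow now 20.
Augment Hall→b→d→e→Exit: bottleneck 1, flow now 21.
No augmenting path remains; maximum flow = 21.
By max-flow min-cut, the minimum cut capacity equals the max flow.
In the residual graph, reachable from Hall: {Hall, a}.
Min-cut edges: Hall→b (12), a→c (3), a→d (6); capacity 12 + 3 + 6 = 21.

21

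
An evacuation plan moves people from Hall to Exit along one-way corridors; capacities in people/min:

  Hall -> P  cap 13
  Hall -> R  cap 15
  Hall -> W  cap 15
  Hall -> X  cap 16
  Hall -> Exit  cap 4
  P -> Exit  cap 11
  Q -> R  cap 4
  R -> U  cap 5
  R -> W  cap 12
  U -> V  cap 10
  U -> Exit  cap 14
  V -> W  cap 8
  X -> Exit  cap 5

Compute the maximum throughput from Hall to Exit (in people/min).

25

Augment Hall→Exit: bottleneck 4, flow now 4.
Augment Hall→P→Exit: bottleneck 11, flow now 15.
Augment Hall→X→Exit: bottleneck 5, flow now 20.
Augment Hall→R→U→Exit: bottleneck 5, flow now 25.
No augmenting path remains; maximum flow = 25.
In the residual graph, reachable from Hall: {Hall, P, R, W, X}.
Min-cut edges: Hall→Exit (4), P→Exit (11), R→U (5), X→Exit (5); capacity 4 + 11 + 5 + 5 = 25.
This cut is saturated, so no flow can exceed 25.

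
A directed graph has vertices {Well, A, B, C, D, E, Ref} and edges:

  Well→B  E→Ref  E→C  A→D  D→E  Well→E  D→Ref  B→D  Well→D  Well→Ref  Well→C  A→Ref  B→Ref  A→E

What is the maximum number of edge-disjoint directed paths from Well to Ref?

Assign every edge capacity 1; by Menger, the answer equals the max flow.
Path Well→Ref (+1); total 1.
Path Well→B→Ref (+1); total 2.
Path Well→D→Ref (+1); total 3.
Path Well→E→Ref (+1); total 4.
No residual Well→Ref path; max flow = 4.
Certifying cut of size 4: {Well→B, Well→D, Well→E, Well→Ref}.

4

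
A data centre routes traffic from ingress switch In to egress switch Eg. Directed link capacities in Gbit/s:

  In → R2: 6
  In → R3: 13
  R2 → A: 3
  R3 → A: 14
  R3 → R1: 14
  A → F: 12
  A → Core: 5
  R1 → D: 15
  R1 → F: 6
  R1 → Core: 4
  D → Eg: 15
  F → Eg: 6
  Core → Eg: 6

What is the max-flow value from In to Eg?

Augment In→R2→A→F→Eg: bottleneck 3, flow now 3.
Augment In→R3→A→F→Eg: bottleneck 3, flow now 6.
Augment In→R3→A→Core→Eg: bottleneck 5, flow now 11.
Augment In→R3→R1→D→Eg: bottleneck 5, flow now 16.
No augmenting path remains; maximum flow = 16.
In the residual graph, reachable from In: {In, R2}.
Min-cut edges: In→R3 (13), R2→A (3); capacity 13 + 3 = 16.
This cut is saturated, so no flow can exceed 16.

16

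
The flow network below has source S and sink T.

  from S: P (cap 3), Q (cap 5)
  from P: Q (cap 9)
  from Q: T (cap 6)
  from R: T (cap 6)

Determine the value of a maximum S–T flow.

Augment S→Q→T: bottleneck 5, flow now 5.
Augment S→P→Q→T: bottleneck 1, flow now 6.
No augmenting path remains; maximum flow = 6.
In the residual graph, reachable from S: {S, P, Q}.
Min-cut edges: Q→T (6); capacity 6 = 6.
This cut is saturated, so no flow can exceed 6.

6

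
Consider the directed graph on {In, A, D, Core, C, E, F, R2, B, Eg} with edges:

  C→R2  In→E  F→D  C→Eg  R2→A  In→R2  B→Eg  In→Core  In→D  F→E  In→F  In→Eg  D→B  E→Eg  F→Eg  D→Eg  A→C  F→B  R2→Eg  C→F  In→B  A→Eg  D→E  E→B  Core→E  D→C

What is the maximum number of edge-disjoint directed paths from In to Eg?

6

Assign every edge capacity 1; by Menger, the answer equals the max flow.
Path In→Eg (+1); total 1.
Path In→D→Eg (+1); total 2.
Path In→E→Eg (+1); total 3.
Path In→F→Eg (+1); total 4.
Path In→R2→Eg (+1); total 5.
Path In→B→Eg (+1); total 6.
No residual In→Eg path; max flow = 6.
Certifying cut of size 6: {B→Eg, E→Eg, In→D, In→Eg, In→F, In→R2}.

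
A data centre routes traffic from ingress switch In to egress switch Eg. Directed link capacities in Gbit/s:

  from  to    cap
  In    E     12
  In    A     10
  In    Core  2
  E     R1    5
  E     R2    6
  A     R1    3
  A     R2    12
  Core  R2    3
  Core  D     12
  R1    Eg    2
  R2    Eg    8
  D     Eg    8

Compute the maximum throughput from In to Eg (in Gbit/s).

12

Augment In→E→R1→Eg: bottleneck 2, flow now 2.
Augment In→E→R2→Eg: bottleneck 6, flow now 8.
Augment In→A→R2→Eg: bottleneck 2, flow now 10.
Augment In→Core→D→Eg: bottleneck 2, flow now 12.
No augmenting path remains; maximum flow = 12.
In the residual graph, reachable from In: {In, E, A, R1, R2}.
Min-cut edges: In→Core (2), R1→Eg (2), R2→Eg (8); capacity 2 + 2 + 8 = 12.
This cut is saturated, so no flow can exceed 12.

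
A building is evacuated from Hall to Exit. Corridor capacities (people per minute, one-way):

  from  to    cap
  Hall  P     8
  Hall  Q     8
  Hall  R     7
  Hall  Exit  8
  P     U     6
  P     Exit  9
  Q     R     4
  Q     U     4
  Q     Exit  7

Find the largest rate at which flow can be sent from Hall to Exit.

23

Augment Hall→Exit: bottleneck 8, flow now 8.
Augment Hall→P→Exit: bottleneck 8, flow now 16.
Augment Hall→Q→Exit: bottleneck 7, flow now 23.
No augmenting path remains; maximum flow = 23.
In the residual graph, reachable from Hall: {Hall, Q, R, U}.
Min-cut edges: Hall→P (8), Hall→Exit (8), Q→Exit (7); capacity 8 + 8 + 7 = 23.
This cut is saturated, so no flow can exceed 23.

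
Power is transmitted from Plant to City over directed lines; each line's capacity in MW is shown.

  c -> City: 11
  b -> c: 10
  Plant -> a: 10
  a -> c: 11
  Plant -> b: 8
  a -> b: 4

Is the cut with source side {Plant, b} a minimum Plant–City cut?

Given cut capacity: 10 + 10 = 20.
Augment Plant→a→c→City: bottleneck 10, flow now 10.
Augment Plant→b→c→City: bottleneck 1, flow now 11.
No augmenting path remains; maximum flow = 11.
In the residual graph, reachable from Plant: {Plant, a, b, c}.
Min-cut edges: c→City (11); capacity 11 = 11.
Cut capacity 20 exceeds the max flow 11, so it is not minimum.

No — its capacity is 20, but the minimum cut has capacity 11.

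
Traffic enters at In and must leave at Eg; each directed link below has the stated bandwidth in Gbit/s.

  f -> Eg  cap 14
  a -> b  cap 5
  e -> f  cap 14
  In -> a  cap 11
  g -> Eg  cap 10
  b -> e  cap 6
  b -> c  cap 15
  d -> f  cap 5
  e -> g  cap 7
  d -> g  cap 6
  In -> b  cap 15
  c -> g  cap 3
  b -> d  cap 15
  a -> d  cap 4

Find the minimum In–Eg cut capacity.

20

Augment In→a→d→f→Eg: bottleneck 4, flow now 4.
Augment In→b→c→g→Eg: bottleneck 3, flow now 7.
Augment In→b→d→f→Eg: bottleneck 1, flow now 8.
Augment In→b→d→g→Eg: bottleneck 6, flow now 14.
Augment In→b→e→f→Eg: bottleneck 5, flow now 19.
Augment In→a→b→e→f→Eg: bottleneck 1, flow now 20.
No augmenting path remains; maximum flow = 20.
By max-flow min-cut, the minimum cut capacity equals the max flow.
In the residual graph, reachable from In: {In, a, b, c, d}.
Min-cut edges: b→e (6), c→g (3), d→f (5), d→g (6); capacity 6 + 3 + 5 + 6 = 20.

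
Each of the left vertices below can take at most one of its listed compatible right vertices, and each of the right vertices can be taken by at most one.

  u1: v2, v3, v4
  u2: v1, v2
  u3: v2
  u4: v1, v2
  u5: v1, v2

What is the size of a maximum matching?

Unit-capacity flow: source→left, listed edges, right→sink; max matching = max flow.
Augmenting path u1→v2 (+1); matched 1.
Augmenting path u2→v1 (+1); matched 2.
Augmenting path u3→v2→u1→v3 (+1); matched 3.
No augmenting path remains; maximum matching = 3.
König certificate: {u1, v1, v2} is a vertex cover of size 3 (every listed pair touches it), so no matching can be larger.

3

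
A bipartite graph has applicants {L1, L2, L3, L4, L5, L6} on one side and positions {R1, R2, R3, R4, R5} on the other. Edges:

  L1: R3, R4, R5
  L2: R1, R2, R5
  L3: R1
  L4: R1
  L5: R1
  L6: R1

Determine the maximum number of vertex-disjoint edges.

3

Unit-capacity flow: source→left, listed edges, right→sink; max matching = max flow.
Augmenting path L1→R3 (+1); matched 1.
Augmenting path L2→R1 (+1); matched 2.
Augmenting path L3→R1→L2→R2 (+1); matched 3.
No augmenting path remains; maximum matching = 3.
König certificate: {L1, L2, R1} is a vertex cover of size 3 (every listed pair touches it), so no matching can be larger.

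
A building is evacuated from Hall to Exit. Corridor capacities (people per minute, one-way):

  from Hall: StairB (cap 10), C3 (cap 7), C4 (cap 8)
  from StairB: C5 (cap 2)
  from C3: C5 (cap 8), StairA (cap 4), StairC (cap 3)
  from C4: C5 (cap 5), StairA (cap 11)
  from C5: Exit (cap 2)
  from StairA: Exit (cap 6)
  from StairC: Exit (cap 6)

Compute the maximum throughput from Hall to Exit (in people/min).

Augment Hall→StairB→C5→Exit: bottleneck 2, flow now 2.
Augment Hall→C3→StairA→Exit: bottleneck 4, flow now 6.
Augment Hall→C3→StairC→Exit: bottleneck 3, flow now 9.
Augment Hall→C4→StairA→Exit: bottleneck 2, flow now 11.
No augmenting path remains; maximum flow = 11.
In the residual graph, reachable from Hall: {Hall, StairB, C3, C4, C5, StairA}.
Min-cut edges: C3→StairC (3), C5→Exit (2), StairA→Exit (6); capacity 3 + 2 + 6 = 11.
This cut is saturated, so no flow can exceed 11.

11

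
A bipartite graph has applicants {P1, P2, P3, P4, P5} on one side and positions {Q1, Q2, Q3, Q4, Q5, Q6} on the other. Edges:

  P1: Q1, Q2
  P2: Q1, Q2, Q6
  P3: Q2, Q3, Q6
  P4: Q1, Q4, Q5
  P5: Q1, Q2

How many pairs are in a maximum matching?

Unit-capacity flow: source→left, listed edges, right→sink; max matching = max flow.
Augmenting path P1→Q1 (+1); matched 1.
Augmenting path P2→Q2 (+1); matched 2.
Augmenting path P3→Q3 (+1); matched 3.
Augmenting path P4→Q4 (+1); matched 4.
Augmenting path P5→Q2→P2→Q6 (+1); matched 5.
No augmenting path remains; maximum matching = 5.
König certificate: {P1, P2, P3, P4, P5} is a vertex cover of size 5 (every listed pair touches it), so no matching can be larger.

5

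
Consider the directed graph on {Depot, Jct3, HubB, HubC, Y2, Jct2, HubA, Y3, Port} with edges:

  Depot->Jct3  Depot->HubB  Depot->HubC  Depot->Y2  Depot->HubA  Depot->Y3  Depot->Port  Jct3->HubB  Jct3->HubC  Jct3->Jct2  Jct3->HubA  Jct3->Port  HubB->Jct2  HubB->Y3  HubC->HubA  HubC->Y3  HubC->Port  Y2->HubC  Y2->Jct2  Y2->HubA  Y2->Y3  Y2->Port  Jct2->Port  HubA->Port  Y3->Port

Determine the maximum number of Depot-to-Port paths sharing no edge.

Assign every edge capacity 1; by Menger, the answer equals the max flow.
Path Depot→Port (+1); total 1.
Path Depot→Jct3→Port (+1); total 2.
Path Depot→HubC→Port (+1); total 3.
Path Depot→Y2→Port (+1); total 4.
Path Depot→HubA→Port (+1); total 5.
Path Depot→Y3→Port (+1); total 6.
Path Depot→HubB→Jct2→Port (+1); total 7.
No residual Depot→Port path; max flow = 7.
Certifying cut of size 7: {Depot→HubA, Depot→HubB, Depot→HubC, Depot→Jct3, Depot→Port, Depot→Y2, Depot→Y3}.

7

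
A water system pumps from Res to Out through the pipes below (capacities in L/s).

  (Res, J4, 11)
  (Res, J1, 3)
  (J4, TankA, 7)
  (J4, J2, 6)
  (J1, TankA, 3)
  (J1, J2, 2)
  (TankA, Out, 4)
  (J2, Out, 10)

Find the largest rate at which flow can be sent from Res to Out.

12

Augment Res→J4→TankA→Out: bottleneck 4, flow now 4.
Augment Res→J4→J2→Out: bottleneck 6, flow now 10.
Augment Res→J1→J2→Out: bottleneck 2, flow now 12.
No augmenting path remains; maximum flow = 12.
In the residual graph, reachable from Res: {Res, J4, J1, TankA}.
Min-cut edges: J4→J2 (6), J1→J2 (2), TankA→Out (4); capacity 6 + 2 + 4 = 12.
This cut is saturated, so no flow can exceed 12.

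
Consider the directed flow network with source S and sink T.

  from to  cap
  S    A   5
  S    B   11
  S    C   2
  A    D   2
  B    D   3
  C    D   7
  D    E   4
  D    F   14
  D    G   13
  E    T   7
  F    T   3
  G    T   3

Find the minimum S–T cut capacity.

Augment S→A→D→E→T: bottleneck 2, flow now 2.
Augment S→B→D→E→T: bottleneck 2, flow now 4.
Augment S→B→D→F→T: bottleneck 1, flow now 5.
Augment S→C→D→F→T: bottleneck 2, flow now 7.
No augmenting path remains; maximum flow = 7.
By max-flow min-cut, the minimum cut capacity equals the max flow.
In the residual graph, reachable from S: {S, A, B}.
Min-cut edges: S→C (2), A→D (2), B→D (3); capacity 2 + 2 + 3 = 7.

7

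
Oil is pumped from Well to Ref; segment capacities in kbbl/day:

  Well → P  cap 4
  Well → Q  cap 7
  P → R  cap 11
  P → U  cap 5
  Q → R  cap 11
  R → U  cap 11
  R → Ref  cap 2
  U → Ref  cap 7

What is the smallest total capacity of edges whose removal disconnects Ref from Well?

Augment Well→P→R→Ref: bottleneck 2, flow now 2.
Augment Well→P→U→Ref: bottleneck 2, flow now 4.
Augment Well→Q→R→U→Ref: bottleneck 5, flow now 9.
No augmenting path remains; maximum flow = 9.
By max-flow min-cut, the minimum cut capacity equals the max flow.
In the residual graph, reachable from Well: {Well, P, Q, R, U}.
Min-cut edges: R→Ref (2), U→Ref (7); capacity 2 + 7 = 9.

9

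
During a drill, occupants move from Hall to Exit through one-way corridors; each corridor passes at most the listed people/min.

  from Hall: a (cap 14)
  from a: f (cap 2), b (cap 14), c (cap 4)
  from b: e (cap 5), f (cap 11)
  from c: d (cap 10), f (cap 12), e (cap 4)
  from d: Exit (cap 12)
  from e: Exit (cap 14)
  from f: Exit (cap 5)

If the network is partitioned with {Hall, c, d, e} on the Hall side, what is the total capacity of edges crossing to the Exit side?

Edges leaving {Hall, c, d, e}: Hall→a (14), c→f (12), d→Exit (12), e→Exit (14).
Cut capacity = 14 + 12 + 12 + 14 = 52.

52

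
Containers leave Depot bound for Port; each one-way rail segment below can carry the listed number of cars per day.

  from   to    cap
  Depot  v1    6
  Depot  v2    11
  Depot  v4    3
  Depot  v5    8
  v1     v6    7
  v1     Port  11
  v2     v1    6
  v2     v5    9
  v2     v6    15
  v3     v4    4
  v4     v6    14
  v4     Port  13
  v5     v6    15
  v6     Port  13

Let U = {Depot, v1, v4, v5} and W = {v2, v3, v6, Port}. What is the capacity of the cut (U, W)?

Edges leaving {Depot, v1, v4, v5}: Depot→v2 (11), v1→v6 (7), v1→Port (11), v4→v6 (14), v4→Port (13), v5→v6 (15).
Cut capacity = 11 + 7 + 11 + 14 + 13 + 15 = 71.

71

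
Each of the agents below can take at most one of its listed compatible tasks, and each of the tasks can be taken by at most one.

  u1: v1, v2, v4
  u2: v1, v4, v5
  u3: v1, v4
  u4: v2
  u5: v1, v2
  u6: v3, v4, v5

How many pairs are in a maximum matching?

5

Unit-capacity flow: source→left, listed edges, right→sink; max matching = max flow.
Augmenting path u1→v1 (+1); matched 1.
Augmenting path u2→v4 (+1); matched 2.
Augmenting path u4→v2 (+1); matched 3.
Augmenting path u6→v3 (+1); matched 4.
Augmenting path u3→v4→u2→v5 (+1); matched 5.
No augmenting path remains; maximum matching = 5.
König certificate: {u2, u6, v1, v2, v4} is a vertex cover of size 5 (every listed pair touches it), so no matching can be larger.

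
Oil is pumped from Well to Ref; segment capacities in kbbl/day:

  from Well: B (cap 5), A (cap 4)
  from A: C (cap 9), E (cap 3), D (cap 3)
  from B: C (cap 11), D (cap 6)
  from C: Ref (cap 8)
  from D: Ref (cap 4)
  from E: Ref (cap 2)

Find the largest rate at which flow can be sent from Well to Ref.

Augment Well→A→C→Ref: bottleneck 4, flow now 4.
Augment Well→B→C→Ref: bottleneck 4, flow now 8.
Augment Well→B→D→Ref: bottleneck 1, flow now 9.
No augmenting path remains; maximum flow = 9.
In the residual graph, reachable from Well: {Well}.
Min-cut edges: Well→A (4), Well→B (5); capacity 4 + 5 = 9.
This cut is saturated, so no flow can exceed 9.

9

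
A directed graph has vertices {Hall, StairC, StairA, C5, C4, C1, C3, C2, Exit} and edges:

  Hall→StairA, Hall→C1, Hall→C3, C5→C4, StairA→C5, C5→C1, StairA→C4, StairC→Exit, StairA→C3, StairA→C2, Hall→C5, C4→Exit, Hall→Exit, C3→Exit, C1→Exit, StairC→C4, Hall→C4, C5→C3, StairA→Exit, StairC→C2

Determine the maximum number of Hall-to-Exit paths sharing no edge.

5

Assign every edge capacity 1; by Menger, the answer equals the max flow.
Path Hall→Exit (+1); total 1.
Path Hall→StairA→Exit (+1); total 2.
Path Hall→C4→Exit (+1); total 3.
Path Hall→C1→Exit (+1); total 4.
Path Hall→C3→Exit (+1); total 5.
No residual Hall→Exit path; max flow = 5.
Certifying cut of size 5: {C1→Exit, C3→Exit, C4→Exit, Hall→Exit, Hall→StairA}.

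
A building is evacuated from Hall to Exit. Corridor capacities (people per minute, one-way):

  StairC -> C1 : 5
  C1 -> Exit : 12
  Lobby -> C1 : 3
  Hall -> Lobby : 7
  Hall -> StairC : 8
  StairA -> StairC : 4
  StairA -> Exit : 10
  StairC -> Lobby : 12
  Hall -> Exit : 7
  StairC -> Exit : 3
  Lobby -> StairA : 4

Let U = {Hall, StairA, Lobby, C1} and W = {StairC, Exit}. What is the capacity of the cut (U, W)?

41

Edges leaving {Hall, StairA, Lobby, C1}: Hall→StairC (8), Hall→Exit (7), StairA→StairC (4), StairA→Exit (10), C1→Exit (12).
Cut capacity = 8 + 7 + 4 + 10 + 12 = 41.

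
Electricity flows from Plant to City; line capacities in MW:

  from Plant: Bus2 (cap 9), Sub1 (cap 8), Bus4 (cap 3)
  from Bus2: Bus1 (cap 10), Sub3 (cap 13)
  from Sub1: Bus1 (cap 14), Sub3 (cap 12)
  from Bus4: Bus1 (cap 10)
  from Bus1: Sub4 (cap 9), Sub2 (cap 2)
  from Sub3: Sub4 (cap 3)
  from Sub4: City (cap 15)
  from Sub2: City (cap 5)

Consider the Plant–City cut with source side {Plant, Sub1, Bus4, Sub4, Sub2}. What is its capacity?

Edges leaving {Plant, Sub1, Bus4, Sub4, Sub2}: Plant→Bus2 (9), Sub1→Bus1 (14), Sub1→Sub3 (12), Bus4→Bus1 (10), Sub4→City (15), Sub2→City (5).
Cut capacity = 9 + 14 + 12 + 10 + 15 + 5 = 65.

65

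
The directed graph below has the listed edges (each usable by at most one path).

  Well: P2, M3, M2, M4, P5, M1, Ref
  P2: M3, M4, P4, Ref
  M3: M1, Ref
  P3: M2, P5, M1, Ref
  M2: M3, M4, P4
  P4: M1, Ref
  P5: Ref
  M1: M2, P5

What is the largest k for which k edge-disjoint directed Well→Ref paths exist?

5

Assign every edge capacity 1; by Menger, the answer equals the max flow.
Path Well→Ref (+1); total 1.
Path Well→P2→Ref (+1); total 2.
Path Well→M3→Ref (+1); total 3.
Path Well→P5→Ref (+1); total 4.
Path Well→M2→P4→Ref (+1); total 5.
No residual Well→Ref path; max flow = 5.
Certifying cut of size 5: {M2→P4, M3→Ref, P5→Ref, Well→P2, Well→Ref}.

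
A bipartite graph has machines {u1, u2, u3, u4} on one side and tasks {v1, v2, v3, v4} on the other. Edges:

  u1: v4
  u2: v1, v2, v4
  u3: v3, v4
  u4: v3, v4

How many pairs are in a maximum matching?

Unit-capacity flow: source→left, listed edges, right→sink; max matching = max flow.
Augmenting path u1→v4 (+1); matched 1.
Augmenting path u2→v1 (+1); matched 2.
Augmenting path u3→v3 (+1); matched 3.
No augmenting path remains; maximum matching = 3.
König certificate: {u2, v3, v4} is a vertex cover of size 3 (every listed pair touches it), so no matching can be larger.

3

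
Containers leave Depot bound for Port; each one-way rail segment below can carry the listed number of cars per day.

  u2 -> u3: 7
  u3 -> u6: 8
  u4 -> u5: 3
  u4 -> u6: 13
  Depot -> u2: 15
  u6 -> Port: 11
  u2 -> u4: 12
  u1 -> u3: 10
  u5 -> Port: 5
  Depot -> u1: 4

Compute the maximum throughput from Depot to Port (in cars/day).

Augment Depot→u1→u3→u6→Port: bottleneck 4, flow now 4.
Augment Depot→u2→u3→u6→Port: bottleneck 4, flow now 8.
Augment Depot→u2→u4→u5→Port: bottleneck 3, flow now 11.
Augment Depot→u2→u4→u6→Port: bottleneck 3, flow now 14.
No augmenting path remains; maximum flow = 14.
In the residual graph, reachable from Depot: {Depot, u1, u2, u3, u4, u6}.
Min-cut edges: u4→u5 (3), u6→Port (11); capacity 3 + 11 = 14.
This cut is saturated, so no flow can exceed 14.

14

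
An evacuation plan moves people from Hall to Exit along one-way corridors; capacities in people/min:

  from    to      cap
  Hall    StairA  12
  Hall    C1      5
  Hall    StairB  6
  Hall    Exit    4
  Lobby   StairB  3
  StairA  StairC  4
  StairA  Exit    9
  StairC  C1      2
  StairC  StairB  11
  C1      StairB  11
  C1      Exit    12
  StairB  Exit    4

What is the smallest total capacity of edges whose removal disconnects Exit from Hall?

Augment Hall→Exit: bottleneck 4, flow now 4.
Augment Hall→StairA→Exit: bottleneck 9, flow now 13.
Augment Hall→C1→Exit: bottleneck 5, flow now 18.
Augment Hall→StairB→Exit: bottleneck 4, flow now 22.
Augment Hall→StairA→StairC→C1→Exit: bottleneck 2, flow now 24.
No augmenting path remains; maximum flow = 24.
By max-flow min-cut, the minimum cut capacity equals the max flow.
In the residual graph, reachable from Hall: {Hall, StairA, StairC, StairB}.
Min-cut edges: Hall→C1 (5), Hall→Exit (4), StairA→Exit (9), StairC→C1 (2), StairB→Exit (4); capacity 5 + 4 + 9 + 2 + 4 = 24.

24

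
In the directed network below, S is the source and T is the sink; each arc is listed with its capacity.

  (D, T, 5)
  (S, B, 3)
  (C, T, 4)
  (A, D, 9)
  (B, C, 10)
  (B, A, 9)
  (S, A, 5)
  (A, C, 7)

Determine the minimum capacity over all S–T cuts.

8

Augment S→A→C→T: bottleneck 4, flow now 4.
Augment S→A→D→T: bottleneck 1, flow now 5.
Augment S→B→A→D→T: bottleneck 3, flow now 8.
No augmenting path remains; maximum flow = 8.
By max-flow min-cut, the minimum cut capacity equals the max flow.
In the residual graph, reachable from S: {S}.
Min-cut edges: S→A (5), S→B (3); capacity 5 + 3 = 8.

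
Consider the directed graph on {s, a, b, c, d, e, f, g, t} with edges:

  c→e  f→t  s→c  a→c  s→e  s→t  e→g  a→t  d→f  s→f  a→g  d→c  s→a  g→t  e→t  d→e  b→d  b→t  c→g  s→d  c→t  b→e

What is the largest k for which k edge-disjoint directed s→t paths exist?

6

Assign every edge capacity 1; by Menger, the answer equals the max flow.
Path s→t (+1); total 1.
Path s→a→t (+1); total 2.
Path s→c→t (+1); total 3.
Path s→e→t (+1); total 4.
Path s→f→t (+1); total 5.
Path s→d→c→g→t (+1); total 6.
No residual s→t path; max flow = 6.
Certifying cut of size 6: {s→a, s→c, s→d, s→e, s→f, s→t}.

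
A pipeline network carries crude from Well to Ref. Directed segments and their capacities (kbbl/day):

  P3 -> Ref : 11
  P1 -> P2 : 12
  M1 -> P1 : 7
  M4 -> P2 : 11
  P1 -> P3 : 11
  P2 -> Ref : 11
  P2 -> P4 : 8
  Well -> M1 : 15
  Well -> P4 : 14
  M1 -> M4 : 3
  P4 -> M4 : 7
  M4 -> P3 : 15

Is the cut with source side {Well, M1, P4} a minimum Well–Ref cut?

Given cut capacity: 7 + 3 + 7 = 17.
Augment Well→M1→P1→P3→Ref: bottleneck 7, flow now 7.
Augment Well→M1→M4→P3→Ref: bottleneck 3, flow now 10.
Augment Well→P4→M4→P3→Ref: bottleneck 1, flow now 11.
Augment Well→P4→M4→P2→Ref: bottleneck 6, flow now 17.
No augmenting path remains; maximum flow = 17.
Cut capacity 17 equals the max flow, so it is a minimum cut.

Yes — it is a minimum cut (capacity 17).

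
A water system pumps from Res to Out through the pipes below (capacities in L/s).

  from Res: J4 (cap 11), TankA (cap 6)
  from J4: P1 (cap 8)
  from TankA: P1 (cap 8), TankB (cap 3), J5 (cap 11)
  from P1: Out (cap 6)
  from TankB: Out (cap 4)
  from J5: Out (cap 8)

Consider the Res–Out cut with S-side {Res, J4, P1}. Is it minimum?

Yes — it is a minimum cut (capacity 12).

Given cut capacity: 6 + 6 = 12.
Augment Res→J4→P1→Out: bottleneck 6, flow now 6.
Augment Res→TankA→TankB→Out: bottleneck 3, flow now 9.
Augment Res→TankA→J5→Out: bottleneck 3, flow now 12.
No augmenting path remains; maximum flow = 12.
Cut capacity 12 equals the max flow, so it is a minimum cut.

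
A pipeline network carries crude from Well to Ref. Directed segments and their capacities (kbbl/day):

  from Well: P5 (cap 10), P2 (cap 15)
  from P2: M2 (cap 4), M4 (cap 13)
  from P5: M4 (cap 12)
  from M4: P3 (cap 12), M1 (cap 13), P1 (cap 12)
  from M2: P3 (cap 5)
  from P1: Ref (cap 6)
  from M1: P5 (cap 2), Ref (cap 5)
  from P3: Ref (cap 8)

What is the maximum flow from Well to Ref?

19

Augment Well→P2→M4→P1→Ref: bottleneck 6, flow now 6.
Augment Well→P2→M4→M1→Ref: bottleneck 5, flow now 11.
Augment Well→P2→M4→P3→Ref: bottleneck 2, flow now 13.
Augment Well→P2→M2→P3→Ref: bottleneck 2, flow now 15.
Augment Well→P5→M4→P3→Ref: bottleneck 4, flow now 19.
No augmenting path remains; maximum flow = 19.
In the residual graph, reachable from Well: {Well, P2, P5, M4, M2, P1, M1, P3}.
Min-cut edges: P1→Ref (6), M1→Ref (5), P3→Ref (8); capacity 6 + 5 + 8 = 19.
This cut is saturated, so no flow can exceed 19.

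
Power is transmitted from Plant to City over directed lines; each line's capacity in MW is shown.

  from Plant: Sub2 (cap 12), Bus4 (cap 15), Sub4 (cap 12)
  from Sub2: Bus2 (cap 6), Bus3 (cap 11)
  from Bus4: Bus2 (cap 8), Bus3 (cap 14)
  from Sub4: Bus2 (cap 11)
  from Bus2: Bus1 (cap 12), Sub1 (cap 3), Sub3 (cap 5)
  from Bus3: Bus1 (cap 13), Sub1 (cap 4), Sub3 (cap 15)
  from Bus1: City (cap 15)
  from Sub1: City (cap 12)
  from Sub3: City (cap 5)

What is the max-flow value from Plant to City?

Augment Plant→Sub2→Bus2→Bus1→City: bottleneck 6, flow now 6.
Augment Plant→Sub2→Bus3→Bus1→City: bottleneck 6, flow now 12.
Augment Plant→Bus4→Bus2→Bus1→City: bottleneck 3, flow now 15.
Augment Plant→Bus4→Bus2→Sub1→City: bottleneck 3, flow now 18.
Augment Plant→Bus4→Bus2→Sub3→City: bottleneck 2, flow now 20.
Augment Plant→Bus4→Bus3→Sub1→City: bottleneck 4, flow now 24.
Augment Plant→Bus4→Bus3→Sub3→City: bottleneck 3, flow now 27.
No augmenting path remains; maximum flow = 27.
In the residual graph, reachable from Plant: {Plant, Sub2, Bus4, Sub4, Bus2, Bus3, Bus1, Sub3}.
Min-cut edges: Bus2→Sub1 (3), Bus3→Sub1 (4), Bus1→City (15), Sub3→City (5); capacity 3 + 4 + 15 + 5 = 27.
This cut is saturated, so no flow can exceed 27.

27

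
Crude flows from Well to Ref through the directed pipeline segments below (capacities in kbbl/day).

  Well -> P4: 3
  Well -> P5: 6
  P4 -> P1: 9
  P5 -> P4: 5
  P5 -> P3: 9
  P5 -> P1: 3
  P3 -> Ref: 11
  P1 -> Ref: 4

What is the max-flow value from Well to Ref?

9

Augment Well→P4→P1→Ref: bottleneck 3, flow now 3.
Augment Well→P5→P3→Ref: bottleneck 6, flow now 9.
No augmenting path remains; maximum flow = 9.
In the residual graph, reachable from Well: {Well}.
Min-cut edges: Well→P4 (3), Well→P5 (6); capacity 3 + 6 = 9.
This cut is saturated, so no flow can exceed 9.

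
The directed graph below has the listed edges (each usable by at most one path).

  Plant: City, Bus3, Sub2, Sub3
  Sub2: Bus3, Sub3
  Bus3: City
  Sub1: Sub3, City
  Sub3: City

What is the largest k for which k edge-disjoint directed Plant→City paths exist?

Assign every edge capacity 1; by Menger, the answer equals the max flow.
Path Plant→City (+1); total 1.
Path Plant→Bus3→City (+1); total 2.
Path Plant→Sub3→City (+1); total 3.
No residual Plant→City path; max flow = 3.
Certifying cut of size 3: {Bus3→City, Plant→City, Sub3→City}.

3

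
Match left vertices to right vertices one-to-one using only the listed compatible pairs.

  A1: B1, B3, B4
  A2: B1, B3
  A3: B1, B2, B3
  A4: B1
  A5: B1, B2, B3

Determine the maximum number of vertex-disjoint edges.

4

Unit-capacity flow: source→left, listed edges, right→sink; max matching = max flow.
Augmenting path A1→B1 (+1); matched 1.
Augmenting path A2→B3 (+1); matched 2.
Augmenting path A3→B2 (+1); matched 3.
Augmenting path A4→B1→A1→B4 (+1); matched 4.
No augmenting path remains; maximum matching = 4.
König certificate: {A1, B1, B2, B3} is a vertex cover of size 4 (every listed pair touches it), so no matching can be larger.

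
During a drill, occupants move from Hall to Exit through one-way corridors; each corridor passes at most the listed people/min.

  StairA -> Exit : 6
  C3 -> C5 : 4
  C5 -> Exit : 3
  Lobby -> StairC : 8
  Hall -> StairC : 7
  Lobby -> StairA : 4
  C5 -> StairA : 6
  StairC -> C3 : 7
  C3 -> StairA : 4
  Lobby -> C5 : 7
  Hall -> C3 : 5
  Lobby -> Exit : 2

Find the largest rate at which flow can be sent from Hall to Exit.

8

Augment Hall→C3→C5→Exit: bottleneck 3, flow now 3.
Augment Hall→C3→StairA→Exit: bottleneck 2, flow now 5.
Augment Hall→StairC→C3→StairA→Exit: bottleneck 2, flow now 7.
Augment Hall→StairC→C3→C5→StairA→Exit: bottleneck 1, flow now 8.
No augmenting path remains; maximum flow = 8.
In the residual graph, reachable from Hall: {Hall, StairC, C3}.
Min-cut edges: C3→C5 (4), C3→StairA (4); capacity 4 + 4 = 8.
This cut is saturated, so no flow can exceed 8.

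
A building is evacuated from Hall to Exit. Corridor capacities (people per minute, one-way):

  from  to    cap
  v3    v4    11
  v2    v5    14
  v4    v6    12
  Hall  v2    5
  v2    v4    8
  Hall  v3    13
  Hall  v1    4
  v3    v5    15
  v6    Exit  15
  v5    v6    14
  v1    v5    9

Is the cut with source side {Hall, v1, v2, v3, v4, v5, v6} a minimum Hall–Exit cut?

Given cut capacity: 15 = 15.
Augment Hall→v1→v5→v6→Exit: bottleneck 4, flow now 4.
Augment Hall→v2→v4→v6→Exit: bottleneck 5, flow now 9.
Augment Hall→v3→v4→v6→Exit: bottleneck 6, flow now 15.
No augmenting path remains; maximum flow = 15.
Cut capacity 15 equals the max flow, so it is a minimum cut.

Yes — it is a minimum cut (capacity 15).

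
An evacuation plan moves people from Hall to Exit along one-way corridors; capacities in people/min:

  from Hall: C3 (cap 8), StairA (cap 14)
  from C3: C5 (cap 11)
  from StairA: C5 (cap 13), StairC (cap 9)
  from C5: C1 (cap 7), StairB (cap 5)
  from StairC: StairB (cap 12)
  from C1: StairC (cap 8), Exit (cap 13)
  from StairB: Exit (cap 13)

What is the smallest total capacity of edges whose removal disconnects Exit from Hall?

20

Augment Hall→C3→C5→C1→Exit: bottleneck 7, flow now 7.
Augment Hall→C3→C5→StairB→Exit: bottleneck 1, flow now 8.
Augment Hall→StairA→C5→StairB→Exit: bottleneck 4, flow now 12.
Augment Hall→StairA→StairC→StairB→Exit: bottleneck 8, flow now 20.
No augmenting path remains; maximum flow = 20.
By max-flow min-cut, the minimum cut capacity equals the max flow.
In the residual graph, reachable from Hall: {Hall, C3, StairA, C5, StairC, StairB}.
Min-cut edges: C5→C1 (7), StairB→Exit (13); capacity 7 + 13 = 20.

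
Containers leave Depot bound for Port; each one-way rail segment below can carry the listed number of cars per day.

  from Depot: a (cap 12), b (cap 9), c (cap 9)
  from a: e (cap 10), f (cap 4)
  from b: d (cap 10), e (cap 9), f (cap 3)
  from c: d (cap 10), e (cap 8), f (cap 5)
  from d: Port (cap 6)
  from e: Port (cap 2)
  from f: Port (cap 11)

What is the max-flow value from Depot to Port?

19

Augment Depot→a→e→Port: bottleneck 2, flow now 2.
Augment Depot→a→f→Port: bottleneck 4, flow now 6.
Augment Depot→b→d→Port: bottleneck 6, flow now 12.
Augment Depot→b→f→Port: bottleneck 3, flow now 15.
Augment Depot→c→f→Port: bottleneck 4, flow now 19.
No augmenting path remains; maximum flow = 19.
In the residual graph, reachable from Depot: {Depot, a, b, c, d, e, f}.
Min-cut edges: d→Port (6), e→Port (2), f→Port (11); capacity 6 + 2 + 11 = 19.
This cut is saturated, so no flow can exceed 19.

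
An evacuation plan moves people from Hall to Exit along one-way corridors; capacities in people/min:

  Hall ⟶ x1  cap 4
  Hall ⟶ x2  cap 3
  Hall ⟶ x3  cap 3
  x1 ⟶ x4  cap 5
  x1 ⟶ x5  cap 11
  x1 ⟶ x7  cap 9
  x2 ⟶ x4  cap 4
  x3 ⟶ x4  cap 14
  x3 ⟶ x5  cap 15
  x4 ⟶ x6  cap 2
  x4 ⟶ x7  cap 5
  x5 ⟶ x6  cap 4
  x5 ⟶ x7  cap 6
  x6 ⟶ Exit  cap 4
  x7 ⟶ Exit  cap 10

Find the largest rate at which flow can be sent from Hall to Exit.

Augment Hall→x1→x7→Exit: bottleneck 4, flow now 4.
Augment Hall→x2→x4→x6→Exit: bottleneck 2, flow now 6.
Augment Hall→x2→x4→x7→Exit: bottleneck 1, flow now 7.
Augment Hall→x3→x4→x7→Exit: bottleneck 3, flow now 10.
No augmenting path remains; maximum flow = 10.
In the residual graph, reachable from Hall: {Hall}.
Min-cut edges: Hall→x1 (4), Hall→x2 (3), Hall→x3 (3); capacity 4 + 3 + 3 = 10.
This cut is saturated, so no flow can exceed 10.

10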